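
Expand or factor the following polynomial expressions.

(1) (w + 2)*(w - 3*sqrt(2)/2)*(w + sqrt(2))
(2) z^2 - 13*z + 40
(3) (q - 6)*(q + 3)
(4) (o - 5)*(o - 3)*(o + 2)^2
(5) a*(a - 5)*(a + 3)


(1) = w^3 - sqrt(2)*w^2/2 + 2*w^2 - 3*w - sqrt(2)*w - 6
(2) = (z - 8)*(z - 5)
(3) = q^2 - 3*q - 18
(4) = o^4 - 4*o^3 - 13*o^2 + 28*o + 60
(5) = a^3 - 2*a^2 - 15*a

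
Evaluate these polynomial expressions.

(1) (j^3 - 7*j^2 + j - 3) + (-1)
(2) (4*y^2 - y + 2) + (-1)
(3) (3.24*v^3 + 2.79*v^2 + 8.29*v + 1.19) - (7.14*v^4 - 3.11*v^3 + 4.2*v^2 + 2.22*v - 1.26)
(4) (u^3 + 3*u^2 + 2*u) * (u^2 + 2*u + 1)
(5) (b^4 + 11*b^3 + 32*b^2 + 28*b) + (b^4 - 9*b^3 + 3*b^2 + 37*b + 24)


(1) = j^3 - 7*j^2 + j - 4
(2) = 4*y^2 - y + 1
(3) = -7.14*v^4 + 6.35*v^3 - 1.41*v^2 + 6.07*v + 2.45
(4) = u^5 + 5*u^4 + 9*u^3 + 7*u^2 + 2*u
(5) = 2*b^4 + 2*b^3 + 35*b^2 + 65*b + 24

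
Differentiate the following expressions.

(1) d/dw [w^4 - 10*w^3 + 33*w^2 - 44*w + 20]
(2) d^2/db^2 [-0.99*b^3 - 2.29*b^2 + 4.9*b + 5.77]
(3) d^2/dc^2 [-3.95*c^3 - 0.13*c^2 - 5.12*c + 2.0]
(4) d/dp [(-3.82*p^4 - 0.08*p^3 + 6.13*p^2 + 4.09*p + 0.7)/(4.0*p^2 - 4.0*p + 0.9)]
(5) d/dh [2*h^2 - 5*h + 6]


(1) = 4*w^3 - 30*w^2 + 66*w - 44
(2) = -5.94*b - 4.58
(3) = -23.7*c - 0.26
(4) = (-30.56*p^5 + 45.52*p^4 - 13.112*p^3 - 41.096*p^2 + 5.434*p + 6.481)/(16.0*p^4 - 32.0*p^3 + 23.2*p^2 - 7.2*p + 0.81)
(5) = 4*h - 5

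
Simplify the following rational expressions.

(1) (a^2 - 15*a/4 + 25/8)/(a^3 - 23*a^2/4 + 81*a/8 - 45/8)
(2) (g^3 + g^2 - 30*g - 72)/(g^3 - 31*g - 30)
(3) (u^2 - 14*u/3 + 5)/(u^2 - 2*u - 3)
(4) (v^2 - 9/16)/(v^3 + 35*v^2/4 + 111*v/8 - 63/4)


(1) = (2*a - 5)/(2*a^2 - 9*a + 9)
(2) = (g^2 + 7*g + 12)/(g^2 + 6*g + 5)
(3) = (3*u - 5)/(3*u + 3)
(4) = (4*v + 3)/(4*v^2 + 38*v + 84)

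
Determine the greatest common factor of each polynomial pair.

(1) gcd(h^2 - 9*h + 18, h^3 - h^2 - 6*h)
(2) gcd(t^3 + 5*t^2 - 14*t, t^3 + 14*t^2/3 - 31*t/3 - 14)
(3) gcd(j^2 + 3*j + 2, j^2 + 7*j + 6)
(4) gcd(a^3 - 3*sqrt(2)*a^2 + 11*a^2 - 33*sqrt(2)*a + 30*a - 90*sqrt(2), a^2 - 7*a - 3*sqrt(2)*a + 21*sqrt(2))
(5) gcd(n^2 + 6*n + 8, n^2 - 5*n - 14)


(1) = gcd((h - 6)*(h - 3), h*(h - 3)*(h + 2)) = h - 3
(2) = 1
(3) = gcd((j + 1)*(j + 2), (j + 1)*(j + 6)) = j + 1
(4) = a - 3*sqrt(2)
(5) = n + 2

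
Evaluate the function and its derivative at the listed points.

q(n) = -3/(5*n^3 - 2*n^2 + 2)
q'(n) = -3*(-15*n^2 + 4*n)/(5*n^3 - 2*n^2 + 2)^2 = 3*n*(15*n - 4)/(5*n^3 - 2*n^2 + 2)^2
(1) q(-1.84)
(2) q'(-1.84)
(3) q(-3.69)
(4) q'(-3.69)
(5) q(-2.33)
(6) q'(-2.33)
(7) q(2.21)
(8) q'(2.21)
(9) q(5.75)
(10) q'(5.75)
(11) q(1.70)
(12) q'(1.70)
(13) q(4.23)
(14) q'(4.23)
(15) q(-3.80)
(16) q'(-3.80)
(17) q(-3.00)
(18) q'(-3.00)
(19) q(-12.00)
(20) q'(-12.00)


(1) = 0.08
(2) = 0.14
(3) = 0.01
(4) = 0.01
(5) = 0.04
(6) = 0.05
(7) = -0.06
(8) = 0.09
(9) = -0.00
(10) = 0.00
(11) = -0.14
(12) = 0.25
(13) = -0.01
(14) = 0.01
(15) = 0.01
(16) = 0.01
(17) = 0.02
(18) = 0.02
(19) = 0.00
(20) = 0.00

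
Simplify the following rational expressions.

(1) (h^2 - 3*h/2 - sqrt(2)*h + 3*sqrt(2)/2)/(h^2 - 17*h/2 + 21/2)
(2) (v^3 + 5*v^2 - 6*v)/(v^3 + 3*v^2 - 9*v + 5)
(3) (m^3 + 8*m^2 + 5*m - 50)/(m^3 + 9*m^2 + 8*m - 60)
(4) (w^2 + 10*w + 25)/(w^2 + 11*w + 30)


(1) = (4*h - 4*sqrt(2))/(4*h - 28)
(2) = (v^2 + 6*v)/(v^2 + 4*v - 5)
(3) = (m + 5)/(m + 6)
(4) = (w + 5)/(w + 6)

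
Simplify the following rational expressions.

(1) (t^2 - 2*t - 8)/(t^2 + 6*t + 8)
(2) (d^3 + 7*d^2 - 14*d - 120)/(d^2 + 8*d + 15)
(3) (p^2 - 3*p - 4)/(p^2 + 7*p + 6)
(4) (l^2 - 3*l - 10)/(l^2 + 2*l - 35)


(1) = (t - 4)/(t + 4)
(2) = (d^2 + 2*d - 24)/(d + 3)
(3) = (p - 4)/(p + 6)
(4) = (l + 2)/(l + 7)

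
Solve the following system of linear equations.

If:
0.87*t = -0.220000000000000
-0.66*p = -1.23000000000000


Then:
p = 1.86
t = -0.25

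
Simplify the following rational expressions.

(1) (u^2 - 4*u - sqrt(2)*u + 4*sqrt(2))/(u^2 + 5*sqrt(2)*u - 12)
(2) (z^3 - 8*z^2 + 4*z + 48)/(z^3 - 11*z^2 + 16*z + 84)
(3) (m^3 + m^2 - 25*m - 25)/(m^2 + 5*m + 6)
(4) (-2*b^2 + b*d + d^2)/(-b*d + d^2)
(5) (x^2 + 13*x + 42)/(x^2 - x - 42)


(1) = (u - 4)/(u + 6*sqrt(2))
(2) = (z - 4)/(z - 7)
(3) = (m^3 + m^2 - 25*m - 25)/(m^2 + 5*m + 6)
(4) = (2*b + d)/d
(5) = (x + 7)/(x - 7)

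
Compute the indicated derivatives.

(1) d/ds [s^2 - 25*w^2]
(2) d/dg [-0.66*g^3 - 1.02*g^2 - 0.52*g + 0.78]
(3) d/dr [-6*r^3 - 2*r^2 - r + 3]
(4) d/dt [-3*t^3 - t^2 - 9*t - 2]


(1) = 2*s
(2) = -1.98*g^2 - 2.04*g - 0.52
(3) = -18*r^2 - 4*r - 1
(4) = -9*t^2 - 2*t - 9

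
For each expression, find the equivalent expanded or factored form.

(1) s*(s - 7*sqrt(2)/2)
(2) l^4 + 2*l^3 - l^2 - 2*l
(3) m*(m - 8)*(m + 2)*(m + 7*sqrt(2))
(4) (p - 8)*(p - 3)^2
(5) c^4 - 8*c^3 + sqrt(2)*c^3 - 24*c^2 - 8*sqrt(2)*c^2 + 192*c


(1) = s^2 - 7*sqrt(2)*s/2
(2) = l*(l - 1)*(l + 1)*(l + 2)
(3) = m^4 - 6*m^3 + 7*sqrt(2)*m^3 - 42*sqrt(2)*m^2 - 16*m^2 - 112*sqrt(2)*m
(4) = p^3 - 14*p^2 + 57*p - 72
(5) = c*(c - 8)*(c - 3*sqrt(2))*(c + 4*sqrt(2))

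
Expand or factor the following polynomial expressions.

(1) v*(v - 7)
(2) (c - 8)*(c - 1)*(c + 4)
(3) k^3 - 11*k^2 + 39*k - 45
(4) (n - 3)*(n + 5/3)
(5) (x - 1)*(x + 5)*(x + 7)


(1) = v^2 - 7*v
(2) = c^3 - 5*c^2 - 28*c + 32
(3) = (k - 5)*(k - 3)^2
(4) = n^2 - 4*n/3 - 5
(5) = x^3 + 11*x^2 + 23*x - 35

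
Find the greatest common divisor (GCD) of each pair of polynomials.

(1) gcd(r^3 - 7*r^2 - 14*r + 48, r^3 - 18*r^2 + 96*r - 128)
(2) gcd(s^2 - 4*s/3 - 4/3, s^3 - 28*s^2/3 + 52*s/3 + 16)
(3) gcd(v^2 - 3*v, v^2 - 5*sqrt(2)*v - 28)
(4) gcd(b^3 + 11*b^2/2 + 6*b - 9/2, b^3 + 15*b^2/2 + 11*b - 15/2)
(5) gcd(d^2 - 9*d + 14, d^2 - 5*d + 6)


(1) = gcd((r - 8)*(r - 2)*(r + 3), (r - 8)^2*(r - 2)) = r^2 - 10*r + 16
(2) = s + 2/3
(3) = gcd(v*(v - 3), (v - 7*sqrt(2))*(v + 2*sqrt(2))) = 1
(4) = gcd((b - 1/2)*(b + 3)^2, (b - 1/2)*(b + 3)*(b + 5)) = b^2 + 5*b/2 - 3/2
(5) = d - 2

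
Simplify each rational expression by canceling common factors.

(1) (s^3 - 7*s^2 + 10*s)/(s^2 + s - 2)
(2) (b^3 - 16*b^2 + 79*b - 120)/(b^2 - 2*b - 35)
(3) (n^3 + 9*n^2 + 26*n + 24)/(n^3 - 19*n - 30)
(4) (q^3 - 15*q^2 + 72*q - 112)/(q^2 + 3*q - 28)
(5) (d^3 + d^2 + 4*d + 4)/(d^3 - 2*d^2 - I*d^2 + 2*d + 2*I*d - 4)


(1) = (s^3 - 7*s^2 + 10*s)/(s^2 + s - 2)
(2) = (b^3 - 16*b^2 + 79*b - 120)/(b^2 - 2*b - 35)
(3) = (n + 4)/(n - 5)
(4) = (q^2 - 11*q + 28)/(q + 7)
(5) = (d^2 + d*(1 + 2*I) + 2*I)/(d^2 + d*(-2 + I) - 2*I)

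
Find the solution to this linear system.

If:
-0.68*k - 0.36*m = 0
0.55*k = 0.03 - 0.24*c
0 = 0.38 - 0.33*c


Then:
c = 1.15
k = -0.45
m = 0.85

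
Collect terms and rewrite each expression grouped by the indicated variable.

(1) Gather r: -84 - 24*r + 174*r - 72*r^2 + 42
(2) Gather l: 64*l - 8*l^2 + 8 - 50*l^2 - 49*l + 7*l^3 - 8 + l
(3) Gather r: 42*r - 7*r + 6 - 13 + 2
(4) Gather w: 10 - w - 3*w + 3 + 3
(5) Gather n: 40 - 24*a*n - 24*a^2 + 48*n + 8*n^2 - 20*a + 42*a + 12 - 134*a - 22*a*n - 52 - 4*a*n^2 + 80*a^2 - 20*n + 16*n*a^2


(1) = -72*r^2 + 150*r - 42
(2) = 7*l^3 - 58*l^2 + 16*l
(3) = 35*r - 5
(4) = 16 - 4*w
(5) = 56*a^2 - 112*a + n^2*(8 - 4*a) + n*(16*a^2 - 46*a + 28)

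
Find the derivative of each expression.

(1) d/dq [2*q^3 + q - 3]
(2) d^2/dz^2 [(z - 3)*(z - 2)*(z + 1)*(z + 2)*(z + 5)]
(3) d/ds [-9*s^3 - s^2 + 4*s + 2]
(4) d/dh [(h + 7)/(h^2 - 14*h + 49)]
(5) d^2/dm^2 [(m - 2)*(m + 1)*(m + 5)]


(1) = 6*q^2 + 1
(2) = 20*z^3 + 36*z^2 - 102*z - 54
(3) = -27*s^2 - 2*s + 4
(4) = (-h - 21)/(h^3 - 21*h^2 + 147*h - 343)
(5) = 6*m + 8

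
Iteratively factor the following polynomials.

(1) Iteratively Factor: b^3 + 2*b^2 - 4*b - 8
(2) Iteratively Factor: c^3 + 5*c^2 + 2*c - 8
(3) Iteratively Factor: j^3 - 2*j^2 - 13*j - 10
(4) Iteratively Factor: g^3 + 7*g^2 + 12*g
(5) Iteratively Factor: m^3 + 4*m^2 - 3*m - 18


(1) = (b + 2)*(b^2 - 4) = (b - 2)*(b + 2)*(b + 2)
(2) = (c + 4)*(c^2 + c - 2) = (c - 1)*(c + 4)*(c + 2)
(3) = (j - 5)*(j^2 + 3*j + 2) = (j - 5)*(j + 1)*(j + 2)
(4) = (g + 3)*(g^2 + 4*g) = (g + 3)*(g + 4)*(g)
(5) = (m + 3)*(m^2 + m - 6) = (m + 3)^2*(m - 2)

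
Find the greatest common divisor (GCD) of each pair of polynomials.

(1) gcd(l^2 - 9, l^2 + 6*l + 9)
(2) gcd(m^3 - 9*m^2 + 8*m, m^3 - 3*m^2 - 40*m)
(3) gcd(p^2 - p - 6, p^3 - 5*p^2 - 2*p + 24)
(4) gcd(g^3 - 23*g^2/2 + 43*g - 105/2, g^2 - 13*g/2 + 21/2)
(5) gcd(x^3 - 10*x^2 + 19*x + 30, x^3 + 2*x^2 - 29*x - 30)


(1) = l + 3
(2) = m^2 - 8*m
(3) = gcd((p - 3)*(p + 2), (p - 4)*(p - 3)*(p + 2)) = p^2 - p - 6
(4) = gcd((g - 5)*(g - 7/2)*(g - 3), (g - 7/2)*(g - 3)) = g^2 - 13*g/2 + 21/2
(5) = x^2 - 4*x - 5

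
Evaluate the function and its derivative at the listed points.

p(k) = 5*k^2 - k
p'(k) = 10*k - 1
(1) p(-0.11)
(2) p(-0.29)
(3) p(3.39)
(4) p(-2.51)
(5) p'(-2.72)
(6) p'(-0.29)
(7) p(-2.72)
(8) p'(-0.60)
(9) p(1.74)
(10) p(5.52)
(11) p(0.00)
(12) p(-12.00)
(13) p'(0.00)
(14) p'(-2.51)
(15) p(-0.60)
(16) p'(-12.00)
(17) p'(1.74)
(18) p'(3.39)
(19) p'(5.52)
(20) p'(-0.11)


(1) = 0.17
(2) = 0.71
(3) = 54.07
(4) = 34.01
(5) = -28.20
(6) = -3.90
(7) = 39.71
(8) = -7.00
(9) = 13.40
(10) = 146.83
(11) = 0.00
(12) = 732.00
(13) = -1.00
(14) = -26.10
(15) = 2.40
(16) = -121.00
(17) = 16.40
(18) = 32.90
(19) = 54.20
(20) = -2.10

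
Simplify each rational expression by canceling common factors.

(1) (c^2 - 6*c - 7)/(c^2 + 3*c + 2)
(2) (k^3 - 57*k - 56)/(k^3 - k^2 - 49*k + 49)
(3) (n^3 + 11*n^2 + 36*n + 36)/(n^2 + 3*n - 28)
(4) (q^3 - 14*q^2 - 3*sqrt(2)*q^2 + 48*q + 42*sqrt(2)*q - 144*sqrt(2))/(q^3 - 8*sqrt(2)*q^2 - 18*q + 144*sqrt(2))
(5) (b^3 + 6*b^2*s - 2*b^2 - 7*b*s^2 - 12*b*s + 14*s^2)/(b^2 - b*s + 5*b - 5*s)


(1) = (c - 7)/(c + 2)
(2) = (k^2 - 7*k - 8)/(k^2 - 8*k + 7)
(3) = (n^3 + 11*n^2 + 36*n + 36)/(n^2 + 3*n - 28)
(4) = (q^2 - 14*q + 48)/(q^2 - 5*sqrt(2)*q - 48)
(5) = (b^2 + 7*b*s - 2*b - 14*s)/(b + 5)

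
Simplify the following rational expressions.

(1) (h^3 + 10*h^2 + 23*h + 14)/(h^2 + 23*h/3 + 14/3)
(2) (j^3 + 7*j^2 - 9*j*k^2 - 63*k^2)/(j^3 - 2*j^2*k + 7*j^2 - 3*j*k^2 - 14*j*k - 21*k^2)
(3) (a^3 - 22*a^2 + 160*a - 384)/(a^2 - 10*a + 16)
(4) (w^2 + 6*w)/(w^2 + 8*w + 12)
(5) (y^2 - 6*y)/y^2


(1) = (3*h^2 + 9*h + 6)/(3*h + 2)
(2) = (j + 3*k)/(j + k)
(3) = (a^2 - 14*a + 48)/(a - 2)
(4) = w/(w + 2)
(5) = (y - 6)/y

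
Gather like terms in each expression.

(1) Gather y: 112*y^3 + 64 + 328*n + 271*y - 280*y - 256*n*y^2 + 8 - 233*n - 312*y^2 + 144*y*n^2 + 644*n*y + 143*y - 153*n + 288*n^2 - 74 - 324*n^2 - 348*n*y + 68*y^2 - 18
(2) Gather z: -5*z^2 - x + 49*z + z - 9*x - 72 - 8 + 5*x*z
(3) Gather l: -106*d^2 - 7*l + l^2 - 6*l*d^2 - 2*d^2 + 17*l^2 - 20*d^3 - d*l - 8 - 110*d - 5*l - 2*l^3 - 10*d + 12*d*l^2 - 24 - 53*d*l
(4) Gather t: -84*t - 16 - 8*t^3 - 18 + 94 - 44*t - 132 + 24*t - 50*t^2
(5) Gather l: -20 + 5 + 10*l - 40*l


(1) = -36*n^2 - 58*n + 112*y^3 + y^2*(-256*n - 244) + y*(144*n^2 + 296*n + 134) - 20
(2) = -10*x - 5*z^2 + z*(5*x + 50) - 80
(3) = -20*d^3 - 108*d^2 - 120*d - 2*l^3 + l^2*(12*d + 18) + l*(-6*d^2 - 54*d - 12) - 32
(4) = -8*t^3 - 50*t^2 - 104*t - 72
(5) = -30*l - 15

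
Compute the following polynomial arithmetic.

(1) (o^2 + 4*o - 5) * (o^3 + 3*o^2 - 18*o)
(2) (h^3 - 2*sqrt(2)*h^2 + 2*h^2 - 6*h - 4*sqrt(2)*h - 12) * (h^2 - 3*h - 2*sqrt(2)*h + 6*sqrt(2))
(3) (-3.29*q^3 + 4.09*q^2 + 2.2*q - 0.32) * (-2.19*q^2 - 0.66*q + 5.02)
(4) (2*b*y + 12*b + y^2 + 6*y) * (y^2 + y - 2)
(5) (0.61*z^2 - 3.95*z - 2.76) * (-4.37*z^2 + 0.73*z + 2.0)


(1) = o^5 + 7*o^4 - 11*o^3 - 87*o^2 + 90*o
(2) = h^5 - 4*sqrt(2)*h^4 - h^4 - 4*h^3 + 4*sqrt(2)*h^3 - 2*h^2 + 36*sqrt(2)*h^2 - 12*sqrt(2)*h - 12*h - 72*sqrt(2)
(3) = 7.2051*q^5 - 6.7857*q^4 - 24.0332*q^3 + 19.7806*q^2 + 11.2552*q - 1.6064
(4) = 2*b*y^3 + 14*b*y^2 + 8*b*y - 24*b + y^4 + 7*y^3 + 4*y^2 - 12*y
(5) = -2.6657*z^4 + 17.7068*z^3 + 10.3977*z^2 - 9.9148*z - 5.52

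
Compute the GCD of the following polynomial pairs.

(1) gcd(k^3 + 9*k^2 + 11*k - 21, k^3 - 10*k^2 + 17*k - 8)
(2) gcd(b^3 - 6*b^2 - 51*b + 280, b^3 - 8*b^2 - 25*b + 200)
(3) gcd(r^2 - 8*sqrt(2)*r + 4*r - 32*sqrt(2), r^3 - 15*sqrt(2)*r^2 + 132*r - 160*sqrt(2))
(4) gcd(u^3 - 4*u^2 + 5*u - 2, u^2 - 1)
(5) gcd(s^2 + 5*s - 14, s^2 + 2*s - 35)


(1) = gcd((k - 1)*(k + 3)*(k + 7), (k - 8)*(k - 1)^2) = k - 1
(2) = gcd((b - 8)*(b - 5)*(b + 7), (b - 8)*(b - 5)*(b + 5)) = b^2 - 13*b + 40
(3) = gcd((r + 4)*(r - 8*sqrt(2)), (r - 8*sqrt(2))*(r - 5*sqrt(2))*(r - 2*sqrt(2))) = r - 8*sqrt(2)
(4) = u - 1
(5) = gcd((s - 2)*(s + 7), (s - 5)*(s + 7)) = s + 7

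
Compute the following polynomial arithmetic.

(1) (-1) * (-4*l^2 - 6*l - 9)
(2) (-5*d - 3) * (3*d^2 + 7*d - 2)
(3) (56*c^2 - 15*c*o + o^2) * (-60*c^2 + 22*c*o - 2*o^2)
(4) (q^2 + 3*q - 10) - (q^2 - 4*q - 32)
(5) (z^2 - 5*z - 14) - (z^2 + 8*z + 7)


(1) = 4*l^2 + 6*l + 9
(2) = -15*d^3 - 44*d^2 - 11*d + 6
(3) = -3360*c^4 + 2132*c^3*o - 502*c^2*o^2 + 52*c*o^3 - 2*o^4
(4) = 7*q + 22
(5) = -13*z - 21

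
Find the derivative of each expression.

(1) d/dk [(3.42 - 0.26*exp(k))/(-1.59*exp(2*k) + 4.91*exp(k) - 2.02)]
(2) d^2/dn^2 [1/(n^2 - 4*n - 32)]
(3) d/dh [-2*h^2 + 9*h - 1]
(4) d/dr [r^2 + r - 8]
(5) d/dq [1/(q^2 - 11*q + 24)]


(1) = (-0.4134*exp(2*k) + 10.8756*exp(k) - 16.267)*exp(k)/(2.5281*exp(4*k) - 15.6138*exp(3*k) + 30.5317*exp(2*k) - 19.8364*exp(k) + 4.0804)
(2) = 2*(n^2 - 4*n - 4*(n - 2)^2 - 32)/(-n^2 + 4*n + 32)^3
(3) = 9 - 4*h
(4) = 2*r + 1
(5) = (11 - 2*q)/(q^2 - 11*q + 24)^2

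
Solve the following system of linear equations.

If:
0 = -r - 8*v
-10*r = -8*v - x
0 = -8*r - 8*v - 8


Then:
r = -8/7
v = 1/7
x = -88/7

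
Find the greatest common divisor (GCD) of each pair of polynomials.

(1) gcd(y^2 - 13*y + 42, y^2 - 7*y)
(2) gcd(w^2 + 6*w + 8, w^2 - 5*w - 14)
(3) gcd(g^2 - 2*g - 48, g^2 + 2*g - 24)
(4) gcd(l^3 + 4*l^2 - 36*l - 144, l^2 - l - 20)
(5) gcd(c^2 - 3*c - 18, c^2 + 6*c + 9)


(1) = y - 7
(2) = w + 2
(3) = g + 6
(4) = gcd((l - 6)*(l + 4)*(l + 6), (l - 5)*(l + 4)) = l + 4
(5) = gcd((c - 6)*(c + 3), (c + 3)^2) = c + 3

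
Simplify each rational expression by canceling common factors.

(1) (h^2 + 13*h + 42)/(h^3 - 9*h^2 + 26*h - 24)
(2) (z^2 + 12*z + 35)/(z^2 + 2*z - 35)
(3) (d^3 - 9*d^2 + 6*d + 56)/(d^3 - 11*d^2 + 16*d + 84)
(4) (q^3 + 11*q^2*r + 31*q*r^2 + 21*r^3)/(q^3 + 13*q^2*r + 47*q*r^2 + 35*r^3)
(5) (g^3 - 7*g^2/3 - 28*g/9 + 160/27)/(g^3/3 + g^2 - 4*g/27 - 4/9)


(1) = (h^2 + 13*h + 42)/(h^3 - 9*h^2 + 26*h - 24)
(2) = (z + 5)/(z - 5)
(3) = (d - 4)/(d - 6)
(4) = (q + 3*r)/(q + 5*r)
(5) = (27*g^3 - 63*g^2 - 84*g + 160)/(9*g^3 + 27*g^2 - 4*g - 12)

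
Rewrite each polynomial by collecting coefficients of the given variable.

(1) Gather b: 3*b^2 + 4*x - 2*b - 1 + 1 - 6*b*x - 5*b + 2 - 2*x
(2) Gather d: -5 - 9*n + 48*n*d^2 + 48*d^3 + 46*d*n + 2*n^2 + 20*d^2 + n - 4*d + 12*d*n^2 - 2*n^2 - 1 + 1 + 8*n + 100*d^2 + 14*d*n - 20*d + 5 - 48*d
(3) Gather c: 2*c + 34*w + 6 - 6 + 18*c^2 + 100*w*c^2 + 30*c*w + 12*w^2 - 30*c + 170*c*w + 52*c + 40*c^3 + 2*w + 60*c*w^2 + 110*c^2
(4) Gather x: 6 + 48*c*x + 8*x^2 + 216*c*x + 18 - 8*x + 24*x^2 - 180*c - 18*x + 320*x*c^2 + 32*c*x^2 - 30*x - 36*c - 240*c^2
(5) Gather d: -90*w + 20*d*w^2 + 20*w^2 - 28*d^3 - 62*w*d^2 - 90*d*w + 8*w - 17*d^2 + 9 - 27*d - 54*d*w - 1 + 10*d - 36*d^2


(1) = 3*b^2 + b*(-6*x - 7) + 2*x + 2
(2) = 48*d^3 + d^2*(48*n + 120) + d*(12*n^2 + 60*n - 72)
(3) = 40*c^3 + c^2*(100*w + 128) + c*(60*w^2 + 200*w + 24) + 12*w^2 + 36*w
(4) = -240*c^2 - 216*c + x^2*(32*c + 32) + x*(320*c^2 + 264*c - 56) + 24
(5) = -28*d^3 + d^2*(-62*w - 53) + d*(20*w^2 - 144*w - 17) + 20*w^2 - 82*w + 8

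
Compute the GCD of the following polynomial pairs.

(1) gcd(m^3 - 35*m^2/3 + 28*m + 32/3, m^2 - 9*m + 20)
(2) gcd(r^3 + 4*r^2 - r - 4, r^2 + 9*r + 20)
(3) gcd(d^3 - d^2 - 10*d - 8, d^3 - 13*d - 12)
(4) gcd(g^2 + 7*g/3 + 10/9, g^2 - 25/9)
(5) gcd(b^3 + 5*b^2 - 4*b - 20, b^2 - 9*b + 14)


(1) = gcd((m - 8)*(m - 4)*(m + 1/3), (m - 5)*(m - 4)) = m - 4
(2) = r + 4
(3) = gcd((d - 4)*(d + 1)*(d + 2), (d - 4)*(d + 1)*(d + 3)) = d^2 - 3*d - 4
(4) = gcd((g + 2/3)*(g + 5/3), (g - 5/3)*(g + 5/3)) = g + 5/3
(5) = b - 2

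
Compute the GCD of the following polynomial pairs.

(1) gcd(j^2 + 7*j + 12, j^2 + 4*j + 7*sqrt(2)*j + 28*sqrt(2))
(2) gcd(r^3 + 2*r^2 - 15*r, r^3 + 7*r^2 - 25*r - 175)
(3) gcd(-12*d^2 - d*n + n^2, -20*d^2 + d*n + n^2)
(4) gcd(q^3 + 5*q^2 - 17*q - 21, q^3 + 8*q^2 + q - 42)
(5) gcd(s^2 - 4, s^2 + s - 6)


(1) = j + 4
(2) = gcd(r*(r - 3)*(r + 5), (r - 5)*(r + 5)*(r + 7)) = r + 5
(3) = 4*d - n
(4) = q + 7
(5) = s - 2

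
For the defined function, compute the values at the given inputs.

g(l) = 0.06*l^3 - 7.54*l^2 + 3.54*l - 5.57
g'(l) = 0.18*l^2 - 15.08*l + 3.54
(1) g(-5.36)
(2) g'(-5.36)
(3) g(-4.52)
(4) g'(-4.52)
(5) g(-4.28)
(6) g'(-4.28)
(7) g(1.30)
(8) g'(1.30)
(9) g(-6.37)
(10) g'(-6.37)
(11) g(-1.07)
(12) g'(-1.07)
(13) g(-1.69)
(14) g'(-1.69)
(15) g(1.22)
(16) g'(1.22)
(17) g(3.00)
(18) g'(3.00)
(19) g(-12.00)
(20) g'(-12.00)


(1) = -250.41
(2) = 89.54
(3) = -181.16
(4) = 75.38
(5) = -163.55
(6) = 71.38
(7) = -13.58
(8) = -15.76
(9) = -349.58
(10) = 106.90
(11) = -18.06
(12) = 19.88
(13) = -33.38
(14) = 29.54
(15) = -12.36
(16) = -14.59
(17) = -61.19
(18) = -40.08
(19) = -1237.49
(20) = 210.42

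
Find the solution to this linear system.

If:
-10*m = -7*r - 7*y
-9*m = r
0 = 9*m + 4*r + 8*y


Then:
m = 0
r = 0
y = 0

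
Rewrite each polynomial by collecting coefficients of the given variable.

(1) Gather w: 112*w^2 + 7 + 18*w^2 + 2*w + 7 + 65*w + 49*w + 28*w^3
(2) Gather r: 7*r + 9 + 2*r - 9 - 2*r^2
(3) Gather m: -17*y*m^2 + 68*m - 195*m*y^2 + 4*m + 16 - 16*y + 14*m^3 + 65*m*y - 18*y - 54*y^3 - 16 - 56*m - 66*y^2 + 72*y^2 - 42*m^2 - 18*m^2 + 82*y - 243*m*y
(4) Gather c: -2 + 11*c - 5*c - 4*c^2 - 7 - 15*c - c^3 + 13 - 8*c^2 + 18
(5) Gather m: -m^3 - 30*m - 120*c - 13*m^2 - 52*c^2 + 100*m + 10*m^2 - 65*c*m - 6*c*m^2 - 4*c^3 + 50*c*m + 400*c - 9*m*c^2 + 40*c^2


(1) = 28*w^3 + 130*w^2 + 116*w + 14
(2) = -2*r^2 + 9*r
(3) = 14*m^3 + m^2*(-17*y - 60) + m*(-195*y^2 - 178*y + 16) - 54*y^3 + 6*y^2 + 48*y
(4) = -c^3 - 12*c^2 - 9*c + 22
(5) = -4*c^3 - 12*c^2 + 280*c - m^3 + m^2*(-6*c - 3) + m*(-9*c^2 - 15*c + 70)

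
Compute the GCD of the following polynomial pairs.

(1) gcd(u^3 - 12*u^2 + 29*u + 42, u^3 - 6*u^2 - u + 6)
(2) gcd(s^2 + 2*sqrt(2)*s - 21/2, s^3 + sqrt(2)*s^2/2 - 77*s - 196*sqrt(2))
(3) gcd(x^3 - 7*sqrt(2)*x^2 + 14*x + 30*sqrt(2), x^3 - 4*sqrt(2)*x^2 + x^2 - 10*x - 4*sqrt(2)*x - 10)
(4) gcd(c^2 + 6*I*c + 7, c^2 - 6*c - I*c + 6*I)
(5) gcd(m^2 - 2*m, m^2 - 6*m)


(1) = u^2 - 5*u - 6
(2) = gcd((s - 3*sqrt(2)/2)*(s + 7*sqrt(2)/2), (s - 7*sqrt(2))*(s + 7*sqrt(2)/2)*(s + 4*sqrt(2))) = s + 7*sqrt(2)/2
(3) = gcd((x - 5*sqrt(2))*(x - 3*sqrt(2))*(x + sqrt(2)), (x + 1)*(x - 5*sqrt(2))*(x + sqrt(2))) = x^2 - 4*sqrt(2)*x - 10
(4) = gcd((c - I)*(c + 7*I), (c - 6)*(c - I)) = c - I
(5) = m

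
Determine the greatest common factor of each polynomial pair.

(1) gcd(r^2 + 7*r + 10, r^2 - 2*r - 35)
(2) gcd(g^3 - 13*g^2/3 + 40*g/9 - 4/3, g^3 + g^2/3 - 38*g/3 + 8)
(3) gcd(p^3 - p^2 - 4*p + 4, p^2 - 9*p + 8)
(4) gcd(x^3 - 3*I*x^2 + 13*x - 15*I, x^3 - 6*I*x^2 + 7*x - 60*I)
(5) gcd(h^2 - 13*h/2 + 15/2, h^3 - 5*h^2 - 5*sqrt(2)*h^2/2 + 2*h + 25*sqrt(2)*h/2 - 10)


(1) = gcd((r + 2)*(r + 5), (r - 7)*(r + 5)) = r + 5
(2) = gcd((g - 3)*(g - 2/3)^2, (g - 3)*(g - 2/3)*(g + 4)) = g^2 - 11*g/3 + 2
(3) = gcd((p - 2)*(p - 1)*(p + 2), (p - 8)*(p - 1)) = p - 1
(4) = gcd((x - 5*I)*(x - I)*(x + 3*I), (x - 5*I)*(x - 4*I)*(x + 3*I)) = x^2 - 2*I*x + 15
(5) = gcd((h - 5)*(h - 3/2), (h - 5)*(h - 2*sqrt(2))*(h - sqrt(2)/2)) = h - 5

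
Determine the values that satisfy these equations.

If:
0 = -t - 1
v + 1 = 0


Then:
t = -1
v = -1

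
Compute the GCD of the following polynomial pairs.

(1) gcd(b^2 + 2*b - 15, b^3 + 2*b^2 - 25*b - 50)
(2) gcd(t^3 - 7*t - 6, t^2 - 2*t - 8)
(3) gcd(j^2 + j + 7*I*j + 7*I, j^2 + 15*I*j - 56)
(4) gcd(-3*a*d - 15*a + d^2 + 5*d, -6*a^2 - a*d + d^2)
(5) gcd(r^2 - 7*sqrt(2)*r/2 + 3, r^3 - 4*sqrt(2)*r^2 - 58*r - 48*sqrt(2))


(1) = b + 5
(2) = gcd((t - 3)*(t + 1)*(t + 2), (t - 4)*(t + 2)) = t + 2
(3) = gcd((j + 1)*(j + 7*I), (j + 7*I)*(j + 8*I)) = j + 7*I
(4) = gcd((-3*a + d)*(d + 5), (-3*a + d)*(2*a + d)) = 3*a - d
(5) = 1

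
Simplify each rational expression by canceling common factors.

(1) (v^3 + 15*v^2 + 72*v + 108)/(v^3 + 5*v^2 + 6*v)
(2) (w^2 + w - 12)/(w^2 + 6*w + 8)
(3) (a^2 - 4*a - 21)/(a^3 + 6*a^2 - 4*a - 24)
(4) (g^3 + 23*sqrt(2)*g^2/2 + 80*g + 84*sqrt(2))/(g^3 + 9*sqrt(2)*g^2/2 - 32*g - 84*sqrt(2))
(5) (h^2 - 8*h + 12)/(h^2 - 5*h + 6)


(1) = (v^2 + 12*v + 36)/(v^2 + 2*v)
(2) = (w - 3)/(w + 2)
(3) = (a^2 - 4*a - 21)/(a^3 + 6*a^2 - 4*a - 24)
(4) = (4*g + 14*sqrt(2))/(4*g - 14*sqrt(2))
(5) = (h - 6)/(h - 3)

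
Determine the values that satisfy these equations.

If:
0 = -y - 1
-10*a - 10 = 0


Then:
a = -1
y = -1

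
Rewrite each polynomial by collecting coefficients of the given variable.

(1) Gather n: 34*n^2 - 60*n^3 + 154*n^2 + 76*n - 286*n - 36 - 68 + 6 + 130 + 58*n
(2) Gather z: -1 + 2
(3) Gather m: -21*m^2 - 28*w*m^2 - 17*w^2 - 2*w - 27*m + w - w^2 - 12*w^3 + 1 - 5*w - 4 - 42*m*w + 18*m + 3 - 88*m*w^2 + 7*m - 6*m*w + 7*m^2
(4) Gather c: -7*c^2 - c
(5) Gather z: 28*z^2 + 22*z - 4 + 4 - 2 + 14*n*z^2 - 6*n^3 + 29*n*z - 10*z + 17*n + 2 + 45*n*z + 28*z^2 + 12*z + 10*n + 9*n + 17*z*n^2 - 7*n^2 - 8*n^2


(1) = -60*n^3 + 188*n^2 - 152*n + 32
(2) = 1
(3) = m^2*(-28*w - 14) + m*(-88*w^2 - 48*w - 2) - 12*w^3 - 18*w^2 - 6*w
(4) = -7*c^2 - c
(5) = -6*n^3 - 15*n^2 + 36*n + z^2*(14*n + 56) + z*(17*n^2 + 74*n + 24)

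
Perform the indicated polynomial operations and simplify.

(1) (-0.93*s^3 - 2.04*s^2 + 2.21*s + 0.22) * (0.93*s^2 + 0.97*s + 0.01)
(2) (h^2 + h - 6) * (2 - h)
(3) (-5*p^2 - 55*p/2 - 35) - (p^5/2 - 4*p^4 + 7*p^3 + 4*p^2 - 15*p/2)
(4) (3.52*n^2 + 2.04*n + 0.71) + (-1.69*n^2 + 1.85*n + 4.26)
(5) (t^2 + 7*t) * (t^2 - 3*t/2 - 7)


(1) = -0.8649*s^5 - 2.7993*s^4 + 0.0672*s^3 + 2.3279*s^2 + 0.2355*s + 0.0022
(2) = -h^3 + h^2 + 8*h - 12
(3) = -p^5/2 + 4*p^4 - 7*p^3 - 9*p^2 - 20*p - 35
(4) = 1.83*n^2 + 3.89*n + 4.97
(5) = t^4 + 11*t^3/2 - 35*t^2/2 - 49*t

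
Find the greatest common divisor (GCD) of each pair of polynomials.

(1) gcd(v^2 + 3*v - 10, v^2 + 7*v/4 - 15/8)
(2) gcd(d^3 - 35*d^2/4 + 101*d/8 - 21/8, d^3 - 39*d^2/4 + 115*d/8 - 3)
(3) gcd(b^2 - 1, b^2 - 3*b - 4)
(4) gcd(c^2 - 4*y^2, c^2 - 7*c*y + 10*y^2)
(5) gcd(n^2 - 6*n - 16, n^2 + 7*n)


(1) = 1
(2) = d^2 - 7*d/4 + 3/8
(3) = b + 1
(4) = -c + 2*y
(5) = gcd((n - 8)*(n + 2), n*(n + 7)) = 1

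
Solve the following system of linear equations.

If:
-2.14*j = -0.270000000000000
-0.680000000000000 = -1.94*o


Then:
j = 0.13
o = 0.35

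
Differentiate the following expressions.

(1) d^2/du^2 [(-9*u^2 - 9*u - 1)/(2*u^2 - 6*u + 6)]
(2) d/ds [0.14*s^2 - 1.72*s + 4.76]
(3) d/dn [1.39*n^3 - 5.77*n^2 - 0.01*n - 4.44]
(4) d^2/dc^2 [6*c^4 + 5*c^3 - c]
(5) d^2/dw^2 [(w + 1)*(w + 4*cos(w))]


(1) = 6*(-6*u^3 + 13*u^2 + 15*u - 28)/(u^6 - 9*u^5 + 36*u^4 - 81*u^3 + 108*u^2 - 81*u + 27)
(2) = 0.28*s - 1.72
(3) = 4.17*n^2 - 11.54*n - 0.01
(4) = 6*c*(12*c + 5)
(5) = -4*(w + 1)*cos(w) - 8*sin(w) + 2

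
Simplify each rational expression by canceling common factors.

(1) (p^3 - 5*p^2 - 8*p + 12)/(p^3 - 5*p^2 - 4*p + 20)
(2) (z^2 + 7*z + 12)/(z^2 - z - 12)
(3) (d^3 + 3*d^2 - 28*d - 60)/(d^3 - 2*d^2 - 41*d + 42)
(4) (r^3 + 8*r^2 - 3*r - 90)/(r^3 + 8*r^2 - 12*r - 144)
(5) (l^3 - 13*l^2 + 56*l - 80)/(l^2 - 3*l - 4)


(1) = (p^2 - 7*p + 6)/(p^2 - 7*p + 10)
(2) = (z + 4)/(z - 4)
(3) = (d^2 - 3*d - 10)/(d^2 - 8*d + 7)
(4) = (r^2 + 2*r - 15)/(r^2 + 2*r - 24)
(5) = (l^2 - 9*l + 20)/(l + 1)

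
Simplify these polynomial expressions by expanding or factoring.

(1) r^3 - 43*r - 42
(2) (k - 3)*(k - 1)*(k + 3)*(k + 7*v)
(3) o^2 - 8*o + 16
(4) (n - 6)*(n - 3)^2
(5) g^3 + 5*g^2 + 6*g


(1) = (r - 7)*(r + 1)*(r + 6)
(2) = k^4 + 7*k^3*v - k^3 - 7*k^2*v - 9*k^2 - 63*k*v + 9*k + 63*v
(3) = (o - 4)^2
(4) = n^3 - 12*n^2 + 45*n - 54
(5) = g*(g + 2)*(g + 3)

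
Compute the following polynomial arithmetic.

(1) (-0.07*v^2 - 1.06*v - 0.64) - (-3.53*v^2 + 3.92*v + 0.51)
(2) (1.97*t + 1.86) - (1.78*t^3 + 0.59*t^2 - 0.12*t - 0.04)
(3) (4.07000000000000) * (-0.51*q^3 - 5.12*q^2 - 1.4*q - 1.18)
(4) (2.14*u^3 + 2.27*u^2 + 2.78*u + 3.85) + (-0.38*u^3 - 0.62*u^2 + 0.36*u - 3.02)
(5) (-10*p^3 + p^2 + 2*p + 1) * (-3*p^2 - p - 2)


(1) = 3.46*v^2 - 4.98*v - 1.15
(2) = -1.78*t^3 - 0.59*t^2 + 2.09*t + 1.9
(3) = -2.0757*q^3 - 20.8384*q^2 - 5.698*q - 4.8026
(4) = 1.76*u^3 + 1.65*u^2 + 3.14*u + 0.83
(5) = 30*p^5 + 7*p^4 + 13*p^3 - 7*p^2 - 5*p - 2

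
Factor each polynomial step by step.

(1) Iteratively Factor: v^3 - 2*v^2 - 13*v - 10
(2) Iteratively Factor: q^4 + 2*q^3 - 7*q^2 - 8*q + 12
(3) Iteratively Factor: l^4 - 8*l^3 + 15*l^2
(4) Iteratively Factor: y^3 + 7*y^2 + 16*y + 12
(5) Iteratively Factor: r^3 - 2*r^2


(1) = (v + 1)*(v^2 - 3*v - 10) = (v + 1)*(v + 2)*(v - 5)
(2) = (q - 1)*(q^3 + 3*q^2 - 4*q - 12) = (q - 1)*(q + 3)*(q^2 - 4) = (q - 2)*(q - 1)*(q + 3)*(q + 2)
(3) = (l)*(l^3 - 8*l^2 + 15*l) = l^2*(l^2 - 8*l + 15) = l^2*(l - 5)*(l - 3)
(4) = (y + 3)*(y^2 + 4*y + 4) = (y + 2)*(y + 3)*(y + 2)
(5) = (r)*(r^2 - 2*r) = r^2*(r - 2)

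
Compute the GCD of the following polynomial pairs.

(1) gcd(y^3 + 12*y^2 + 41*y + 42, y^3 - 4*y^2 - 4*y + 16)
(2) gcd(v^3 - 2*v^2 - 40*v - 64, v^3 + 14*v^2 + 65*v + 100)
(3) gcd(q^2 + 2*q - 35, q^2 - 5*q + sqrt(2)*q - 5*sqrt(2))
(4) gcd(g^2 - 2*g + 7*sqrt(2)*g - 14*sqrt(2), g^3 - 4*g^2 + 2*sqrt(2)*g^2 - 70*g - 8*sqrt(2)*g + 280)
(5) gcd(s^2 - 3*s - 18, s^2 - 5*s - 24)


(1) = gcd((y + 2)*(y + 3)*(y + 7), (y - 4)*(y - 2)*(y + 2)) = y + 2
(2) = gcd((v - 8)*(v + 2)*(v + 4), (v + 4)*(v + 5)^2) = v + 4
(3) = q - 5
(4) = g + 7*sqrt(2)
(5) = gcd((s - 6)*(s + 3), (s - 8)*(s + 3)) = s + 3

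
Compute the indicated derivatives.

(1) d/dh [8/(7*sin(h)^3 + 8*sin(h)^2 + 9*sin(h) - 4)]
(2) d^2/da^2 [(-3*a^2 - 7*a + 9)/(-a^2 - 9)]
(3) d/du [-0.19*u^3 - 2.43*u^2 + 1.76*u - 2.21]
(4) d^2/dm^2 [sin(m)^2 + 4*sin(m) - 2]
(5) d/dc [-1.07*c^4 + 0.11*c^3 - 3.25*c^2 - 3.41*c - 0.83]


(1) = 8*(-16*sin(h) + 21*cos(h)^2 - 30)*cos(h)/(7*sin(h)^3 + 8*sin(h)^2 + 9*sin(h) - 4)^2
(2) = 2*(7*a^3 - 108*a^2 - 189*a + 324)/(a^6 + 27*a^4 + 243*a^2 + 729)
(3) = -0.57*u^2 - 4.86*u + 1.76
(4) = -4*sin(m) + 2*cos(2*m)
(5) = -4.28*c^3 + 0.33*c^2 - 6.5*c - 3.41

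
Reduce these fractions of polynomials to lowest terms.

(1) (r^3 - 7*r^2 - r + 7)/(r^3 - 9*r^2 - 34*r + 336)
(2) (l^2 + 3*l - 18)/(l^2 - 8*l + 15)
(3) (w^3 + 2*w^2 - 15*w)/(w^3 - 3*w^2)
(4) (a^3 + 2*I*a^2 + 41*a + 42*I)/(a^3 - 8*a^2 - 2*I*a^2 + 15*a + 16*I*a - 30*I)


(1) = (r^2 - 1)/(r^2 - 2*r - 48)
(2) = (l + 6)/(l - 5)
(3) = (w + 5)/w
(4) = (a^3 + 2*I*a^2 + 41*a + 42*I)/(a^3 + a^2*(-8 - 2*I) + a*(15 + 16*I) - 30*I)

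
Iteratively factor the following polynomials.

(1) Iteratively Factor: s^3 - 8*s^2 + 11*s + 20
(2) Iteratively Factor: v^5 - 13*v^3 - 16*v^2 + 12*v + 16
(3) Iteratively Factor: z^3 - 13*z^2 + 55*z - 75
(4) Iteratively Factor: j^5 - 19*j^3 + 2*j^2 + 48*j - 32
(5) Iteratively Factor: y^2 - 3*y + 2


(1) = (s - 4)*(s^2 - 4*s - 5) = (s - 5)*(s - 4)*(s + 1)
(2) = (v + 1)*(v^4 - v^3 - 12*v^2 - 4*v + 16) = (v - 4)*(v + 1)*(v^3 + 3*v^2 - 4) = (v - 4)*(v - 1)*(v + 1)*(v^2 + 4*v + 4) = (v - 4)*(v - 1)*(v + 1)*(v + 2)*(v + 2)
(3) = (z - 3)*(z^2 - 10*z + 25) = (z - 5)*(z - 3)*(z - 5)
(4) = (j - 4)*(j^4 + 4*j^3 - 3*j^2 - 10*j + 8) = (j - 4)*(j - 1)*(j^3 + 5*j^2 + 2*j - 8) = (j - 4)*(j - 1)*(j + 2)*(j^2 + 3*j - 4) = (j - 4)*(j - 1)*(j + 2)*(j + 4)*(j - 1)
(5) = (y - 2)*(y - 1)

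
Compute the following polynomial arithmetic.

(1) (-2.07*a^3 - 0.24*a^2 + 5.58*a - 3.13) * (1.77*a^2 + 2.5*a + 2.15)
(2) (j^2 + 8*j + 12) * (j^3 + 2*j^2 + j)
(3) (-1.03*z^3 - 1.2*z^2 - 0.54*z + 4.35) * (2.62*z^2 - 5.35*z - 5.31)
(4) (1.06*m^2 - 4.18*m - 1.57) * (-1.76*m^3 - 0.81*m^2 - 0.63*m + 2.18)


(1) = -3.6639*a^5 - 5.5998*a^4 + 4.8261*a^3 + 7.8939*a^2 + 4.172*a - 6.7295
(2) = j^5 + 10*j^4 + 29*j^3 + 32*j^2 + 12*j
(3) = -2.6986*z^5 + 2.3665*z^4 + 10.4745*z^3 + 20.658*z^2 - 20.4051*z - 23.0985
(4) = -1.8656*m^5 + 6.4982*m^4 + 5.4812*m^3 + 6.2159*m^2 - 8.1233*m - 3.4226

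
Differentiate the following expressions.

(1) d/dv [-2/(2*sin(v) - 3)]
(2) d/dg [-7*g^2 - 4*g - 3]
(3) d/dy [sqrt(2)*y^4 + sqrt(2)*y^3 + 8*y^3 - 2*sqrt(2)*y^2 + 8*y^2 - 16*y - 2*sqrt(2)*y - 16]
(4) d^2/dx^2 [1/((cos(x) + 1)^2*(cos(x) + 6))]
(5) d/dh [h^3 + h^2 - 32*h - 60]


(1) = 4*cos(v)/(2*sin(v) - 3)^2
(2) = -14*g - 4
(3) = 4*sqrt(2)*y^3 + 3*sqrt(2)*y^2 + 24*y^2 - 4*sqrt(2)*y + 16*y - 16 - 2*sqrt(2)
(4) = (-18*sin(x)^4 + 278*sin(x)^2 + 259*cos(x) - 35*cos(3*x) + 224)/(2*(cos(x) + 1)^4*(cos(x) + 6)^3)
(5) = 3*h^2 + 2*h - 32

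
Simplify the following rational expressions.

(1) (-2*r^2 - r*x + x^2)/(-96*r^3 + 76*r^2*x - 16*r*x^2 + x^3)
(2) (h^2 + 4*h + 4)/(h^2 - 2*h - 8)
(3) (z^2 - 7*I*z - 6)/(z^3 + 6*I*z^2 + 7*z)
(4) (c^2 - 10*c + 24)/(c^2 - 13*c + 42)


(1) = (r + x)/(48*r^2 - 14*r*x + x^2)
(2) = (h + 2)/(h - 4)
(3) = (z - 6*I)/(z^2 + 7*I*z)
(4) = (c - 4)/(c - 7)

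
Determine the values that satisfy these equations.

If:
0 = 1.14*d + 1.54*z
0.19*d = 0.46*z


Then:
d = 0.00
z = 0.00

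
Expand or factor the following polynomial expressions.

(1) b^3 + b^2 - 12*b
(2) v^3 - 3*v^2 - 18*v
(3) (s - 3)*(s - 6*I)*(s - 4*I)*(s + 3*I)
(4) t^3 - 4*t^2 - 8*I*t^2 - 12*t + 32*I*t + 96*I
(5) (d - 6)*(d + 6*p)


(1) = b*(b - 3)*(b + 4)
(2) = v*(v - 6)*(v + 3)
(3) = s^4 - 3*s^3 - 7*I*s^3 + 6*s^2 + 21*I*s^2 - 18*s - 72*I*s + 216*I
(4) = (t - 6)*(t + 2)*(t - 8*I)
(5) = d^2 + 6*d*p - 6*d - 36*p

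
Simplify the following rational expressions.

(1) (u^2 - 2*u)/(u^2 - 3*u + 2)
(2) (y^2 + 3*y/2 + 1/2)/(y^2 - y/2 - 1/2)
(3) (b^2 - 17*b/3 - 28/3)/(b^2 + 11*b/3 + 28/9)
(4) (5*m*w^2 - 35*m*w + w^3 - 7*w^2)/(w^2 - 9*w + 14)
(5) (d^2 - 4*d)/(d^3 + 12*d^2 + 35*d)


(1) = u/(u - 1)
(2) = (y + 1)/(y - 1)
(3) = (3*b - 21)/(3*b + 7)
(4) = (5*m*w + w^2)/(w - 2)
(5) = (d - 4)/(d^2 + 12*d + 35)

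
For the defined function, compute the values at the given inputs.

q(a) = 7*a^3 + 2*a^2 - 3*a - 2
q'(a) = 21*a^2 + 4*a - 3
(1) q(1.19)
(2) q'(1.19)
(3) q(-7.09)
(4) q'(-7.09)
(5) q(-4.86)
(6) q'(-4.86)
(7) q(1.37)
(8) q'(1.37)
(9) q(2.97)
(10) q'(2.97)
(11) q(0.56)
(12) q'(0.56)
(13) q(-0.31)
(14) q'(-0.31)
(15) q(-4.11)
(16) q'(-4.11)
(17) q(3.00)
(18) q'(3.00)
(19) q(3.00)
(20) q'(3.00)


(1) = 9.06
(2) = 31.50
(3) = -2375.00
(4) = 1024.27
(5) = -743.72
(6) = 473.57
(7) = 15.64
(8) = 41.89
(9) = 190.12
(10) = 194.12
(11) = -1.82
(12) = 5.83
(13) = -1.09
(14) = -2.22
(15) = -441.87
(16) = 335.29
(17) = 196.00
(18) = 198.00
(19) = 196.00
(20) = 198.00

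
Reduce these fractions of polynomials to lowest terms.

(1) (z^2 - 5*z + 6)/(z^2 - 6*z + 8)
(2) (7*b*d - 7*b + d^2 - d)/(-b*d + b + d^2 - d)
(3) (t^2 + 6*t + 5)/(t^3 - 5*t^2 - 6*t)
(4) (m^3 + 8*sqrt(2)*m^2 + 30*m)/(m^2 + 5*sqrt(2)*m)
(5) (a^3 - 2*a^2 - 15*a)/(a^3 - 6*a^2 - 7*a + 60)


(1) = (z - 3)/(z - 4)
(2) = (-7*b - d)/(b - d)
(3) = (t + 5)/(t^2 - 6*t)
(4) = m + 3*sqrt(2)
(5) = a/(a - 4)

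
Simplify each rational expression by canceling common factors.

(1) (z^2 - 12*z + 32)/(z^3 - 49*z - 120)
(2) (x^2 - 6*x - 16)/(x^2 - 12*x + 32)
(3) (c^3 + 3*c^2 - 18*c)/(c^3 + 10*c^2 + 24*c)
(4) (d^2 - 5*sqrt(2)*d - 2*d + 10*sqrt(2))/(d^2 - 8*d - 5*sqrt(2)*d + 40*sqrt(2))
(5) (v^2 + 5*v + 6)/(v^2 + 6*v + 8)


(1) = (z - 4)/(z^2 + 8*z + 15)
(2) = (x + 2)/(x - 4)
(3) = (c - 3)/(c + 4)
(4) = (d - 2)/(d - 8)
(5) = (v + 3)/(v + 4)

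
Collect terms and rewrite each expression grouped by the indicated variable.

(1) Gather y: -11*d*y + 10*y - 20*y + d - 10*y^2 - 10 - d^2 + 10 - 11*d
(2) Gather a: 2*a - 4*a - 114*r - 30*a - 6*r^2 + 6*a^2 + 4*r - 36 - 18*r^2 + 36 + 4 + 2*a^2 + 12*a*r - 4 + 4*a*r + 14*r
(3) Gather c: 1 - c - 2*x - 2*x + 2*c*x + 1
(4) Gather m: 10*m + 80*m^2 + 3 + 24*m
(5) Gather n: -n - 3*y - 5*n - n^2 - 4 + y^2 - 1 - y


(1) = -d^2 - 10*d - 10*y^2 + y*(-11*d - 10)
(2) = 8*a^2 + a*(16*r - 32) - 24*r^2 - 96*r
(3) = c*(2*x - 1) - 4*x + 2
(4) = 80*m^2 + 34*m + 3
(5) = -n^2 - 6*n + y^2 - 4*y - 5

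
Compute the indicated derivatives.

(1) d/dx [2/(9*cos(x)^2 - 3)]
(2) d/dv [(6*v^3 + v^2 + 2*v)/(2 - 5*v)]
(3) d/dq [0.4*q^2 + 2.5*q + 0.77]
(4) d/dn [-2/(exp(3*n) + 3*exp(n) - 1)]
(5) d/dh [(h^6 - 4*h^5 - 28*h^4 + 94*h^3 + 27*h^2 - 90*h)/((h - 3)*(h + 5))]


(1) = 8*sin(2*x)/(3*cos(2*x) + 1)^2
(2) = (-60*v^3 + 31*v^2 + 4*v + 4)/(25*v^2 - 20*v + 4)
(3) = 0.8*q + 2.5
(4) = 6*(exp(2*n) + 1)*exp(n)/(exp(3*n) + 3*exp(n) - 1)^2
(5) = 4*h^3 - 18*h^2 - 2*h + 6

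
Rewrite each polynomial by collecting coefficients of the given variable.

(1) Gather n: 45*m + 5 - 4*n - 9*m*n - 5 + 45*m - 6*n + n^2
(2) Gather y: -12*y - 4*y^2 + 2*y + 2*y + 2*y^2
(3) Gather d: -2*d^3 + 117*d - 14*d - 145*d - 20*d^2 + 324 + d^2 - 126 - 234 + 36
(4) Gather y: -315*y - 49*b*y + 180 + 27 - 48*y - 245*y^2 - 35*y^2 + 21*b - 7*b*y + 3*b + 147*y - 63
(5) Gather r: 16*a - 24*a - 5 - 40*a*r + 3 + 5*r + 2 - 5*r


(1) = 90*m + n^2 + n*(-9*m - 10)
(2) = -2*y^2 - 8*y
(3) = -2*d^3 - 19*d^2 - 42*d
(4) = 24*b - 280*y^2 + y*(-56*b - 216) + 144
(5) = -40*a*r - 8*a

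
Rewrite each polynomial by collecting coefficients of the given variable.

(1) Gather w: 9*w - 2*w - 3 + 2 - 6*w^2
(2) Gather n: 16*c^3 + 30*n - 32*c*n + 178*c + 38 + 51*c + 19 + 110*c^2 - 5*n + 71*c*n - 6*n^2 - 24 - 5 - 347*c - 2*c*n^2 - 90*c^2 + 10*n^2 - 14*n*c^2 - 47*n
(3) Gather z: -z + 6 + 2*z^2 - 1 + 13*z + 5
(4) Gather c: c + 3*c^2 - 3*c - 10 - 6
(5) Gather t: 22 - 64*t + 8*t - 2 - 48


(1) = -6*w^2 + 7*w - 1
(2) = 16*c^3 + 20*c^2 - 118*c + n^2*(4 - 2*c) + n*(-14*c^2 + 39*c - 22) + 28
(3) = 2*z^2 + 12*z + 10
(4) = 3*c^2 - 2*c - 16
(5) = -56*t - 28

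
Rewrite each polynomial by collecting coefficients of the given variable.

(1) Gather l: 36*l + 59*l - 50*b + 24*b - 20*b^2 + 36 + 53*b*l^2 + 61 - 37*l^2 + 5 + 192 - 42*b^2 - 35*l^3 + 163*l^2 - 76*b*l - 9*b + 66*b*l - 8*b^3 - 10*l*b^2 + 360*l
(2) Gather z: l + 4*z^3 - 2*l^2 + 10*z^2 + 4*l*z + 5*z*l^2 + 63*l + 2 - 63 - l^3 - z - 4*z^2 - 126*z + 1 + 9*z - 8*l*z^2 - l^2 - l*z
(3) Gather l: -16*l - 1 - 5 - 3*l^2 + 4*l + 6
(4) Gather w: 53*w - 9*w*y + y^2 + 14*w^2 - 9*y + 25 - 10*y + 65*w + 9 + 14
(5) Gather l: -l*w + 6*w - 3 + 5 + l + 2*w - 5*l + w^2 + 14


(1) = -8*b^3 - 62*b^2 - 35*b - 35*l^3 + l^2*(53*b + 126) + l*(-10*b^2 - 10*b + 455) + 294
(2) = -l^3 - 3*l^2 + 64*l + 4*z^3 + z^2*(6 - 8*l) + z*(5*l^2 + 3*l - 118) - 60
(3) = -3*l^2 - 12*l
(4) = 14*w^2 + w*(118 - 9*y) + y^2 - 19*y + 48
(5) = l*(-w - 4) + w^2 + 8*w + 16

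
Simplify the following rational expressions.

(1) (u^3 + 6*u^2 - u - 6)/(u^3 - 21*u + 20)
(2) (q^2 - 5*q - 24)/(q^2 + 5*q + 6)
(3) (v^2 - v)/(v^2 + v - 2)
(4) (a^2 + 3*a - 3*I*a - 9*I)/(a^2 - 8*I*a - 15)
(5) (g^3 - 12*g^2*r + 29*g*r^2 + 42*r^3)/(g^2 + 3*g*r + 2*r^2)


(1) = (u^2 + 7*u + 6)/(u^2 + u - 20)
(2) = (q - 8)/(q + 2)
(3) = v/(v + 2)
(4) = (a + 3)/(a - 5*I)
(5) = (g^2 - 13*g*r + 42*r^2)/(g + 2*r)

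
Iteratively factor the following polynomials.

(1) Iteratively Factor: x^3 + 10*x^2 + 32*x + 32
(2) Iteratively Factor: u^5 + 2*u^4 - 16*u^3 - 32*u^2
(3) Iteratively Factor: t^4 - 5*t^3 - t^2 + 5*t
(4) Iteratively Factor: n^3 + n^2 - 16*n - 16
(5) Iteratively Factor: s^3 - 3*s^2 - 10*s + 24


(1) = (x + 4)*(x^2 + 6*x + 8) = (x + 4)^2*(x + 2)
(2) = (u + 2)*(u^4 - 16*u^2) = (u + 2)*(u + 4)*(u^3 - 4*u^2) = u*(u + 2)*(u + 4)*(u^2 - 4*u) = u*(u - 4)*(u + 2)*(u + 4)*(u)
(3) = (t - 5)*(t^3 - t) = t*(t - 5)*(t^2 - 1) = t*(t - 5)*(t + 1)*(t - 1)
(4) = (n - 4)*(n^2 + 5*n + 4) = (n - 4)*(n + 4)*(n + 1)
(5) = (s + 3)*(s^2 - 6*s + 8) = (s - 2)*(s + 3)*(s - 4)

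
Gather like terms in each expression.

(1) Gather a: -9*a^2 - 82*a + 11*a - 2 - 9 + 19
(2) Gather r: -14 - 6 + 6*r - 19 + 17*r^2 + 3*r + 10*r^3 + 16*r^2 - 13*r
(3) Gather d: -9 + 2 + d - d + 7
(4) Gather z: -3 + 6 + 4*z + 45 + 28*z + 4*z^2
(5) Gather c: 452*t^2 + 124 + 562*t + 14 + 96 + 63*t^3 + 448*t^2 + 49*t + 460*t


(1) = -9*a^2 - 71*a + 8
(2) = 10*r^3 + 33*r^2 - 4*r - 39
(3) = 0
(4) = 4*z^2 + 32*z + 48
(5) = 63*t^3 + 900*t^2 + 1071*t + 234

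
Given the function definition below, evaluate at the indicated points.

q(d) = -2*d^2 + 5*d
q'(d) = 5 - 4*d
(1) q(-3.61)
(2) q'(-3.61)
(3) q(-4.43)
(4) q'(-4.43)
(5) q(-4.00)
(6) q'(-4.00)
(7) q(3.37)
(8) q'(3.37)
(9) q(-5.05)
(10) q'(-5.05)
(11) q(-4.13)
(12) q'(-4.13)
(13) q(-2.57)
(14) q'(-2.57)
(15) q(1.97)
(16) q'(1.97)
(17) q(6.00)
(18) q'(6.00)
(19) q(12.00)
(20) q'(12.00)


(1) = -44.11
(2) = 19.44
(3) = -61.40
(4) = 22.72
(5) = -52.00
(6) = 21.00
(7) = -5.86
(8) = -8.48
(9) = -76.25
(10) = 25.20
(11) = -54.76
(12) = 21.52
(13) = -26.06
(14) = 15.28
(15) = 2.09
(16) = -2.88
(17) = -42.00
(18) = -19.00
(19) = -228.00
(20) = -43.00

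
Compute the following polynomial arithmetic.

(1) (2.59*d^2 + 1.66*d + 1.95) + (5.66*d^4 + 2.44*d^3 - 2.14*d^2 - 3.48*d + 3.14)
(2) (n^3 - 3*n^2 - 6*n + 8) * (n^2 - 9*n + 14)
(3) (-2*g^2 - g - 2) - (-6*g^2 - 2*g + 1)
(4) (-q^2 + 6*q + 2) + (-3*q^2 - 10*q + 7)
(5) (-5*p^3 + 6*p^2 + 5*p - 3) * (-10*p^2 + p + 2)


(1) = 5.66*d^4 + 2.44*d^3 + 0.45*d^2 - 1.82*d + 5.09
(2) = n^5 - 12*n^4 + 35*n^3 + 20*n^2 - 156*n + 112
(3) = 4*g^2 + g - 3
(4) = -4*q^2 - 4*q + 9
(5) = 50*p^5 - 65*p^4 - 54*p^3 + 47*p^2 + 7*p - 6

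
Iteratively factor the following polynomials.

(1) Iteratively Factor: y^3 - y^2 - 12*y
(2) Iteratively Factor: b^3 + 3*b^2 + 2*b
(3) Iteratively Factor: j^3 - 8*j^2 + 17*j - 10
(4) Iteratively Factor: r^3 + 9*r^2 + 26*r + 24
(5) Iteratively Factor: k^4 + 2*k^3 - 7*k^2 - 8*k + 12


(1) = (y)*(y^2 - y - 12) = y*(y + 3)*(y - 4)
(2) = (b + 2)*(b^2 + b) = b*(b + 2)*(b + 1)
(3) = (j - 1)*(j^2 - 7*j + 10) = (j - 5)*(j - 1)*(j - 2)
(4) = (r + 3)*(r^2 + 6*r + 8) = (r + 2)*(r + 3)*(r + 4)
(5) = (k + 2)*(k^3 - 7*k + 6) = (k + 2)*(k + 3)*(k^2 - 3*k + 2) = (k - 2)*(k + 2)*(k + 3)*(k - 1)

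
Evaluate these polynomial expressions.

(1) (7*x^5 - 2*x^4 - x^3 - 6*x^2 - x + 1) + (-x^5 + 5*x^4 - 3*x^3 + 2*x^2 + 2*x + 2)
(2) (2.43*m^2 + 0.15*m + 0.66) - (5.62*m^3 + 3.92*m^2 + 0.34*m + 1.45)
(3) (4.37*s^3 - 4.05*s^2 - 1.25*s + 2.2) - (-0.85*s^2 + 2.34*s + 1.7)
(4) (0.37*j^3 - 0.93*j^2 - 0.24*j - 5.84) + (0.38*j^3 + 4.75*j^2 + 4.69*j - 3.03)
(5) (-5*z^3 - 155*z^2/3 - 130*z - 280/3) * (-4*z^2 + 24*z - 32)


(1) = 6*x^5 + 3*x^4 - 4*x^3 - 4*x^2 + x + 3
(2) = -5.62*m^3 - 1.49*m^2 - 0.19*m - 0.79
(3) = 4.37*s^3 - 3.2*s^2 - 3.59*s + 0.5
(4) = 0.75*j^3 + 3.82*j^2 + 4.45*j - 8.87
(5) = 20*z^5 + 260*z^4/3 - 560*z^3 - 3280*z^2/3 + 1920*z + 8960/3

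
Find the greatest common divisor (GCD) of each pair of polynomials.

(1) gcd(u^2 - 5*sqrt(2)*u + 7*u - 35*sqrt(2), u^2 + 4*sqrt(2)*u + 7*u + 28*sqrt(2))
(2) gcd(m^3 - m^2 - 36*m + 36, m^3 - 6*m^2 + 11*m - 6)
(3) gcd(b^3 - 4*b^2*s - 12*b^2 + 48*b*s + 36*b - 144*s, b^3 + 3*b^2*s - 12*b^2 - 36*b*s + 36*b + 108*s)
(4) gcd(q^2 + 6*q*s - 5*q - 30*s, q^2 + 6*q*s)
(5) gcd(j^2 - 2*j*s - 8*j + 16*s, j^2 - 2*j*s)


(1) = gcd((u + 7)*(u - 5*sqrt(2)), (u + 7)*(u + 4*sqrt(2))) = u + 7
(2) = m - 1
(3) = gcd((b - 6)^2*(b - 4*s), (b - 6)^2*(b + 3*s)) = b^2 - 12*b + 36
(4) = q + 6*s
(5) = -j + 2*s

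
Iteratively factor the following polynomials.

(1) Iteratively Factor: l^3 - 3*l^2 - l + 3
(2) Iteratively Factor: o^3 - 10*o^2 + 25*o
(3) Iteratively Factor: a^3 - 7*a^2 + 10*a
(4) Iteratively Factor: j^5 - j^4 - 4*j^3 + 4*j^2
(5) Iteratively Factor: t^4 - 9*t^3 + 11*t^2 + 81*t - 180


(1) = (l - 1)*(l^2 - 2*l - 3) = (l - 1)*(l + 1)*(l - 3)
(2) = (o)*(o^2 - 10*o + 25) = o*(o - 5)*(o - 5)
(3) = (a - 2)*(a^2 - 5*a) = (a - 5)*(a - 2)*(a)
(4) = (j)*(j^4 - j^3 - 4*j^2 + 4*j) = j*(j - 1)*(j^3 - 4*j) = j^2*(j - 1)*(j^2 - 4) = j^2*(j - 1)*(j + 2)*(j - 2)
(5) = (t + 3)*(t^3 - 12*t^2 + 47*t - 60) = (t - 3)*(t + 3)*(t^2 - 9*t + 20) = (t - 4)*(t - 3)*(t + 3)*(t - 5)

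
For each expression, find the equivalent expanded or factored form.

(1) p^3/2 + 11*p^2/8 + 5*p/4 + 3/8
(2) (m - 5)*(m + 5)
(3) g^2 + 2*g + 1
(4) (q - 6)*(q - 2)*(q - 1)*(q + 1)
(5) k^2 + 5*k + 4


(1) = (p/2 + 1/2)*(p + 3/4)*(p + 1)
(2) = m^2 - 25
(3) = (g + 1)^2
(4) = q^4 - 8*q^3 + 11*q^2 + 8*q - 12
(5) = (k + 1)*(k + 4)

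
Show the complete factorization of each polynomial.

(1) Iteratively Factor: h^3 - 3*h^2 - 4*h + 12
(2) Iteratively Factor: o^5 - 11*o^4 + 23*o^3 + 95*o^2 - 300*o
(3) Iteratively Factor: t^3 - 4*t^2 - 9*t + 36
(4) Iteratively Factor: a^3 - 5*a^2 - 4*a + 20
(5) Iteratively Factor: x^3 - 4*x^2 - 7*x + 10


(1) = (h - 2)*(h^2 - h - 6) = (h - 2)*(h + 2)*(h - 3)
(2) = (o - 5)*(o^4 - 6*o^3 - 7*o^2 + 60*o) = (o - 5)^2*(o^3 - o^2 - 12*o) = (o - 5)^2*(o + 3)*(o^2 - 4*o) = (o - 5)^2*(o - 4)*(o + 3)*(o)
(3) = (t + 3)*(t^2 - 7*t + 12) = (t - 4)*(t + 3)*(t - 3)
(4) = (a + 2)*(a^2 - 7*a + 10) = (a - 2)*(a + 2)*(a - 5)
(5) = (x - 1)*(x^2 - 3*x - 10) = (x - 5)*(x - 1)*(x + 2)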